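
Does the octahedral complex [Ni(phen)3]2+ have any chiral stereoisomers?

The six octahedral sites form three mutually perpendicular trans pairs.
Each phen is bidentate and must span two cis positions.
Only one geometric arrangement is possible; it has no improper symmetry element, so it exists as a pair of enantiomers (2 stereoisomers).

yes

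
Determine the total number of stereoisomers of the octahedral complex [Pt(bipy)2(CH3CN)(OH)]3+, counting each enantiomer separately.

The six octahedral sites form three mutually perpendicular trans pairs.
Each bipy is bidentate and must span two cis positions.
Systematic placement gives 2 geometric isomers: CH3CN and OH mutually trans; CH3CN and OH mutually cis (chiral).
One of these lacks any improper symmetry element and so occurs as an enantiomeric pair, giving 2 + 1 = 3 stereoisomers in total.

3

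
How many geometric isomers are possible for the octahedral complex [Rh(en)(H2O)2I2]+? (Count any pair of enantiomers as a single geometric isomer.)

3

The six octahedral sites form three mutually perpendicular trans pairs.
Each en is bidentate and must span two cis positions.
There are 3 geometric isomers: H2O trans, I cis; H2O cis, I cis (chiral); H2O cis, I trans.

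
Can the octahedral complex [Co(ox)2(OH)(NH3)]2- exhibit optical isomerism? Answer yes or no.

The six octahedral sites form three mutually perpendicular trans pairs.
Each ox is bidentate and must span two cis positions.
The distinct arrangements are (2 in all): OH and NH3 mutually trans; OH and NH3 mutually cis (chiral).
One of these lacks any improper symmetry element and so occurs as an enantiomeric pair, giving 2 + 1 = 3 stereoisomers in total.

yes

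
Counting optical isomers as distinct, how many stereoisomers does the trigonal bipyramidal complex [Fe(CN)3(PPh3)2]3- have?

There are 3 geometric isomers: PPh3 both equatorial; PPh3 one axial, one equatorial; PPh3 both axial.
Each arrangement has an internal mirror plane or centre of symmetry, so none is chiral.

3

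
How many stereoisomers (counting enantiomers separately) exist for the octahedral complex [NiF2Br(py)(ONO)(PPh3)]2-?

In an octahedral complex each vertex has one trans partner and four cis neighbours.
Placing the ligands in turn and identifying arrangements related by rotation or reflection leaves 9 distinct geometric isomers.
Of these, 6 lack any improper symmetry element and so occur as enantiomeric pairs, giving 9 + 6 = 15 stereoisomers in total.

15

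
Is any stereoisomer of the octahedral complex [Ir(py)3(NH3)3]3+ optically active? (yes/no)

no

An octahedron has six vertices in three trans pairs; every non-trans pair is cis.
There are 2 geometric isomers: py mer; py fac.
Each arrangement has an internal mirror plane or centre of symmetry, so none is chiral.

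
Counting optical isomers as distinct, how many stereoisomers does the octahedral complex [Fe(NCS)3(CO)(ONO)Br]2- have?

5

The six octahedral sites form three mutually perpendicular trans pairs.
Systematic placement gives 4 geometric isomers: NCS mer (3 arrangements); NCS fac (chiral).
One of these lacks any improper symmetry element and so occurs as an enantiomeric pair, giving 4 + 1 = 5 stereoisomers in total.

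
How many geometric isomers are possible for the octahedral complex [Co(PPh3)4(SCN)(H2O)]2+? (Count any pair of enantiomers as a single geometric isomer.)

In an octahedral complex each vertex has one trans partner and four cis neighbours.
There are 2 geometric isomers: SCN and H2O mutually cis; SCN and H2O mutually trans.

2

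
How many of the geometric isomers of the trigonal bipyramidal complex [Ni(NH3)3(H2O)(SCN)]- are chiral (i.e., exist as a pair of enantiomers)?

Systematic placement gives 4 geometric isomers: H2O axial, SCN equatorial; H2O axial, SCN axial; H2O equatorial, SCN equatorial; H2O equatorial, SCN axial.
Each arrangement has an internal mirror plane or centre of symmetry, so none is chiral.

0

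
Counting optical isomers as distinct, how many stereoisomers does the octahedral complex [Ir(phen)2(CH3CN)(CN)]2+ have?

3

In an octahedral complex each vertex has one trans partner and four cis neighbours.
Each phen is bidentate and must span two cis positions.
Working through the distinct placements yields 2 geometric isomers: CH3CN and CN mutually trans; CH3CN and CN mutually cis (chiral).
One of these lacks any improper symmetry element and so occurs as an enantiomeric pair, giving 2 + 1 = 3 stereoisomers in total.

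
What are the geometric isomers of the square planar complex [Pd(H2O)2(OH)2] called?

cis and trans

A square has two trans pairs of vertices; adjacent vertices are cis.
Systematic placement gives 2 geometric isomers: H2O cis; H2O trans.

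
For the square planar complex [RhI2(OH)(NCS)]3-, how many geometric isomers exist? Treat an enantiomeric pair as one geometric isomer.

A square has two trans pairs of vertices; adjacent vertices are cis.
Systematic placement gives 2 geometric isomers: I cis; I trans.

2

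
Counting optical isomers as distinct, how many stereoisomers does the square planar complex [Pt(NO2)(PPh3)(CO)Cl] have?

In a square planar complex each vertex has one trans partner and two cis neighbours.
Working through the distinct placements yields 3 geometric isomers: (CO/NO2 trans, Cl/PPh3 trans); (CO/PPh3 trans, Cl/NO2 trans); (CO/Cl trans, NO2/PPh3 trans).
Each arrangement has an internal mirror plane or centre of symmetry, so none is chiral.

3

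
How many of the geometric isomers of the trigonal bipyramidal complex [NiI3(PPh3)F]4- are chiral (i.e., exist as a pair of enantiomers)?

There are 4 geometric isomers: PPh3 equatorial, F axial; PPh3 axial, F axial; PPh3 equatorial, F equatorial; PPh3 axial, F equatorial.
Each arrangement has an internal mirror plane or centre of symmetry, so none is chiral.

0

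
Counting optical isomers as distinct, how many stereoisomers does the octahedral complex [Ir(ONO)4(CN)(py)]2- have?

The six octahedral sites form three mutually perpendicular trans pairs.
There are 2 geometric isomers: CN and py mutually cis; CN and py mutually trans.
Each arrangement has an internal mirror plane or centre of symmetry, so none is chiral.

2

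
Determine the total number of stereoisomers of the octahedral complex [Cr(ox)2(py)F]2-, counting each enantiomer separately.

3

An octahedron has six vertices in three trans pairs; every non-trans pair is cis.
Each ox is bidentate and must span two cis positions.
The distinct arrangements are (2 in all): py and F mutually cis (chiral); py and F mutually trans.
One of these lacks any improper symmetry element and so occurs as an enantiomeric pair, giving 2 + 1 = 3 stereoisomers in total.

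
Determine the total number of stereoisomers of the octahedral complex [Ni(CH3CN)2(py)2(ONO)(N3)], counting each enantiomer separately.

8

Systematic placement gives 6 geometric isomers: CH3CN trans, py trans; CH3CN trans, py cis; CH3CN cis, py trans; CH3CN cis, py cis (3 arrangements, 2 chiral).
Of these, 2 lack any improper symmetry element and so occur as enantiomeric pairs, giving 6 + 2 = 8 stereoisomers in total.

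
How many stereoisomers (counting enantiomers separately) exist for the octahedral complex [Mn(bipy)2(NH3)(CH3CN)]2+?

3

An octahedron has six vertices in three trans pairs; every non-trans pair is cis.
Each bipy is bidentate and must span two cis positions.
Systematic placement gives 2 geometric isomers: NH3 and CH3CN mutually trans; NH3 and CH3CN mutually cis (chiral).
One of these lacks any improper symmetry element and so occurs as an enantiomeric pair, giving 2 + 1 = 3 stereoisomers in total.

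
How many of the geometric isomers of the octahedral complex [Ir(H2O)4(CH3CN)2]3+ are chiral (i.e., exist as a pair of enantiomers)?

0

An octahedron has six vertices in three trans pairs; every non-trans pair is cis.
The distinct arrangements are (2 in all): CH3CN trans; CH3CN cis.
Each arrangement has an internal mirror plane or centre of symmetry, so none is chiral.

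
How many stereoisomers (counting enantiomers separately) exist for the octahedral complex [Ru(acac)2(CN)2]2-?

An octahedron has six vertices in three trans pairs; every non-trans pair is cis.
Each acac is bidentate and must span two cis positions.
The distinct arrangements are (2 in all): CN trans; CN cis (chiral).
One of these lacks any improper symmetry element and so occurs as an enantiomeric pair, giving 2 + 1 = 3 stereoisomers in total.

3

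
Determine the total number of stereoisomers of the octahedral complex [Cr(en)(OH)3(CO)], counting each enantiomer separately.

2

Each en is bidentate and must span two cis positions.
Systematic placement gives 2 geometric isomers: OH fac; OH mer.
Each arrangement has an internal mirror plane or centre of symmetry, so none is chiral.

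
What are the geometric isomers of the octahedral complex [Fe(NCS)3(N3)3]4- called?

fac and mer

There are 2 geometric isomers: NCS mer; NCS fac.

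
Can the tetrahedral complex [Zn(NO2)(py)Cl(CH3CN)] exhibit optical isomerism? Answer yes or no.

yes

In a tetrahedral complex all four positions are equivalent and every pair of ligands is adjacent — there is no cis/trans distinction.
Only one geometric arrangement is possible; it has no improper symmetry element, so it exists as a pair of enantiomers (2 stereoisomers).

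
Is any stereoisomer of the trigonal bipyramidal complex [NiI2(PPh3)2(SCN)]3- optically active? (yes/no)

Placing the ligands in turn and identifying arrangements related by rotation or reflection leaves 5 distinct geometric isomers.
One of these lacks any improper symmetry element and so occurs as an enantiomeric pair, giving 5 + 1 = 6 stereoisomers in total.

yes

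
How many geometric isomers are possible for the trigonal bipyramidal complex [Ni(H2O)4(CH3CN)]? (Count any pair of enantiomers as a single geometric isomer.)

2

In a trigonal bipyramid the two axial positions differ from the three equatorial ones.
There are 2 geometric isomers: CH3CN axial; CH3CN equatorial.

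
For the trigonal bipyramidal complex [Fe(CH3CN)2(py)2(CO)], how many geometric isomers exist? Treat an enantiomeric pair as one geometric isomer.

In a trigonal bipyramid the two axial positions differ from the three equatorial ones.
Placing the ligands in turn and identifying arrangements related by rotation or reflection leaves 5 distinct geometric isomers.

5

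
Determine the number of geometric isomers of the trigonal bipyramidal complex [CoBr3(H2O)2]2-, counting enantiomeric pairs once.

In a trigonal bipyramid the two axial positions differ from the three equatorial ones.
Systematic placement gives 3 geometric isomers: H2O both equatorial; H2O one axial, one equatorial; H2O both axial.

3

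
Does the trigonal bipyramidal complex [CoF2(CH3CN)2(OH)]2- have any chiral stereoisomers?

A trigonal bipyramid has two axial and three equatorial sites, which are chemically inequivalent.
Exhaustive case analysis gives 5 geometric isomers.
One of these lacks any improper symmetry element and so occurs as an enantiomeric pair, giving 5 + 1 = 6 stereoisomers in total.

yes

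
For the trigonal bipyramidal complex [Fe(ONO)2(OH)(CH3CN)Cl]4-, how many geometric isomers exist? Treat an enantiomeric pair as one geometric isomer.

In a trigonal bipyramid the two axial positions differ from the three equatorial ones.
Exhaustive case analysis gives 7 geometric isomers.

7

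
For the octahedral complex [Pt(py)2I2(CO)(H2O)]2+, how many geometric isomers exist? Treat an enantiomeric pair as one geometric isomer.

In an octahedral complex each vertex has one trans partner and four cis neighbours.
Systematic placement gives 6 geometric isomers: py trans, I trans; py cis, I cis (3 arrangements, 2 chiral); py trans, I cis; py cis, I trans.

6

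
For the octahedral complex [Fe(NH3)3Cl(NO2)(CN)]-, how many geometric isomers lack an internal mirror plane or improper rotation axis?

1

There are 4 geometric isomers: NH3 mer (3 arrangements); NH3 fac (chiral).
One of these lacks any improper symmetry element and so occurs as an enantiomeric pair, giving 4 + 1 = 5 stereoisomers in total.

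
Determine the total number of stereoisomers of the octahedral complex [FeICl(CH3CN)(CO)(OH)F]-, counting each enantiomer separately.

30

An octahedron has six vertices in three trans pairs; every non-trans pair is cis.
Exhaustive case analysis gives 15 geometric isomers.
Of these, 15 lack any improper symmetry element and so occur as enantiomeric pairs, giving 15 + 15 = 30 stereoisomers in total.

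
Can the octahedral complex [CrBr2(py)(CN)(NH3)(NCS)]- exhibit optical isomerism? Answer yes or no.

Systematic enumeration (placing each ligand type in turn and discarding arrangements equivalent by rotation or reflection) gives 9 geometric isomers.
Of these, 6 lack any improper symmetry element and so occur as enantiomeric pairs, giving 9 + 6 = 15 stereoisomers in total.

yes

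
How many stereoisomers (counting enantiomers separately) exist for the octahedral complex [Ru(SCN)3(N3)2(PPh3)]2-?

There are 3 geometric isomers: SCN mer, N3 trans; SCN mer, N3 cis; SCN fac, N3 cis.
Each arrangement has an internal mirror plane or centre of symmetry, so none is chiral.

3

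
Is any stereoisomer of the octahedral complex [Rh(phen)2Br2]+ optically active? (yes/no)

yes

In an octahedral complex each vertex has one trans partner and four cis neighbours.
Each phen is bidentate and must span two cis positions.
There are 2 geometric isomers: Br trans; Br cis (chiral).
One of these lacks any improper symmetry element and so occurs as an enantiomeric pair, giving 2 + 1 = 3 stereoisomers in total.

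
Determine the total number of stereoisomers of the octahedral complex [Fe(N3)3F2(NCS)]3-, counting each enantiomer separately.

The six octahedral sites form three mutually perpendicular trans pairs.
Working through the distinct placements yields 3 geometric isomers: N3 mer, F trans; N3 fac, F cis; N3 mer, F cis.
Each arrangement has an internal mirror plane or centre of symmetry, so none is chiral.

3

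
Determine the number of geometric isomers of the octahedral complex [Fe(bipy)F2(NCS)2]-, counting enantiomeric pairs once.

In an octahedral complex each vertex has one trans partner and four cis neighbours.
Each bipy is bidentate and must span two cis positions.
The distinct arrangements are (3 in all): F trans, NCS cis; F cis, NCS cis (chiral); F cis, NCS trans.

3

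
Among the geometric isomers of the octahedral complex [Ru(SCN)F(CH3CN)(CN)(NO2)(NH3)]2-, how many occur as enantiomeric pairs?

Systematic enumeration (placing each ligand type in turn and discarding arrangements equivalent by rotation or reflection) gives 15 geometric isomers.
Of these, 15 lack any improper symmetry element and so occur as enantiomeric pairs, giving 15 + 15 = 30 stereoisomers in total.

15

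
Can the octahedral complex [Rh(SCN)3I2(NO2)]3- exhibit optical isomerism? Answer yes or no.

no

Working through the distinct placements yields 3 geometric isomers: SCN mer, I trans; SCN mer, I cis; SCN fac, I cis.
Each arrangement has an internal mirror plane or centre of symmetry, so none is chiral.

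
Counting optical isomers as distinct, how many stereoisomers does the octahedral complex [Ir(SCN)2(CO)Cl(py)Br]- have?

An octahedron has six vertices in three trans pairs; every non-trans pair is cis.
Placing the ligands in turn and identifying arrangements related by rotation or reflection leaves 9 distinct geometric isomers.
Of these, 6 lack any improper symmetry element and so occur as enantiomeric pairs, giving 9 + 6 = 15 stereoisomers in total.

15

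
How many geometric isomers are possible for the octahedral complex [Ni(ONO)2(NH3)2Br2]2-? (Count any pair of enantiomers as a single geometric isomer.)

The six octahedral sites form three mutually perpendicular trans pairs.
Systematic placement gives 5 geometric isomers: ONO trans, NH3 trans, Br trans; ONO cis, NH3 cis, Br trans; ONO trans, NH3 cis, Br cis; ONO cis, NH3 cis, Br cis (chiral); ONO cis, NH3 trans, Br cis.

5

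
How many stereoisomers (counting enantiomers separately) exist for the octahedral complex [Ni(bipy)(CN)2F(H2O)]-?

6

Each bipy is bidentate and must span two cis positions.
The distinct arrangements are (4 in all): CN trans; CN cis (3 arrangements, 2 chiral).
Of these, 2 lack any improper symmetry element and so occur as enantiomeric pairs, giving 4 + 2 = 6 stereoisomers in total.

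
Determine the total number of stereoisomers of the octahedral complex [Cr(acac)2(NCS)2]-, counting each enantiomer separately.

The six octahedral sites form three mutually perpendicular trans pairs.
Each acac is bidentate and must span two cis positions.
Working through the distinct placements yields 2 geometric isomers: NCS trans; NCS cis (chiral).
One of these lacks any improper symmetry element and so occurs as an enantiomeric pair, giving 2 + 1 = 3 stereoisomers in total.

3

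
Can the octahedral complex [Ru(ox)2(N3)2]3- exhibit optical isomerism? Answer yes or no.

yes

An octahedron has six vertices in three trans pairs; every non-trans pair is cis.
Each ox is bidentate and must span two cis positions.
Working through the distinct placements yields 2 geometric isomers: N3 trans; N3 cis (chiral).
One of these lacks any improper symmetry element and so occurs as an enantiomeric pair, giving 2 + 1 = 3 stereoisomers in total.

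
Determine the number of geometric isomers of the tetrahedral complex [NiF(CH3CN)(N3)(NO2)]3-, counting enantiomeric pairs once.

All four vertices of a tetrahedron are equivalent and mutually adjacent, so cis/trans isomerism cannot arise.
Only one geometric arrangement is possible; it has no improper symmetry element, so it exists as a pair of enantiomers (2 stereoisomers).

1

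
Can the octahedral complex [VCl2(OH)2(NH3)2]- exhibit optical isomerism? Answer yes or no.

yes

In an octahedral complex each vertex has one trans partner and four cis neighbours.
The distinct arrangements are (5 in all): Cl trans, OH trans, NH3 trans; Cl trans, OH cis, NH3 cis; Cl cis, OH trans, NH3 cis; Cl cis, OH cis, NH3 cis (chiral); Cl cis, OH cis, NH3 trans.
One of these lacks any improper symmetry element and so occurs as an enantiomeric pair, giving 5 + 1 = 6 stereoisomers in total.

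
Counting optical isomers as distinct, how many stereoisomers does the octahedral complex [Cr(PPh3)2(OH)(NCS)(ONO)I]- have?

15

Systematic enumeration (placing each ligand type in turn and discarding arrangements equivalent by rotation or reflection) gives 9 geometric isomers.
Of these, 6 lack any improper symmetry element and so occur as enantiomeric pairs, giving 9 + 6 = 15 stereoisomers in total.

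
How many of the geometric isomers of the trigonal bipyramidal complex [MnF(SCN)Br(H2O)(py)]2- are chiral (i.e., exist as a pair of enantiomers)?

Placing the ligands in turn and identifying arrangements related by rotation or reflection leaves 10 distinct geometric isomers.
Of these, 10 lack any improper symmetry element and so occur as enantiomeric pairs, giving 10 + 10 = 20 stereoisomers in total.

10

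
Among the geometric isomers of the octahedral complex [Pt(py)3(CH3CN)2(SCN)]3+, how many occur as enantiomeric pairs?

0

Systematic placement gives 3 geometric isomers: py mer, CH3CN trans; py mer, CH3CN cis; py fac, CH3CN cis.
Each arrangement has an internal mirror plane or centre of symmetry, so none is chiral.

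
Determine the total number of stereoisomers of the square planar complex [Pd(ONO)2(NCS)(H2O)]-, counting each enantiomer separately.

2

A square has two trans pairs of vertices; adjacent vertices are cis.
Systematic placement gives 2 geometric isomers: ONO cis; ONO trans.
Each arrangement has an internal mirror plane or centre of symmetry, so none is chiral.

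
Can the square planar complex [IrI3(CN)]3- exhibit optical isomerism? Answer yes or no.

Only one geometric arrangement is possible.

no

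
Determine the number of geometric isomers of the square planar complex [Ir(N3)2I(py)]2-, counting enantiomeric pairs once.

2

In a square planar complex each vertex has one trans partner and two cis neighbours.
Working through the distinct placements yields 2 geometric isomers: N3 cis; N3 trans.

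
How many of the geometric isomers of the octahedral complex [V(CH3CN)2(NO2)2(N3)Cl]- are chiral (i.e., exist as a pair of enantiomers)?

An octahedron has six vertices in three trans pairs; every non-trans pair is cis.
Systematic placement gives 6 geometric isomers: CH3CN trans, NO2 trans; CH3CN trans, NO2 cis; CH3CN cis, NO2 trans; CH3CN cis, NO2 cis (3 arrangements, 2 chiral).
Of these, 2 lack any improper symmetry element and so occur as enantiomeric pairs, giving 6 + 2 = 8 stereoisomers in total.

2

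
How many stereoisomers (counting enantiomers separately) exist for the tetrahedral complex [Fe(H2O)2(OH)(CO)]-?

1

Only one geometric arrangement is possible.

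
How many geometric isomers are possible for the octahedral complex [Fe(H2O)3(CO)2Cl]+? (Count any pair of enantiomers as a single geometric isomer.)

3

An octahedron has six vertices in three trans pairs; every non-trans pair is cis.
Working through the distinct placements yields 3 geometric isomers: H2O mer, CO trans; H2O mer, CO cis; H2O fac, CO cis.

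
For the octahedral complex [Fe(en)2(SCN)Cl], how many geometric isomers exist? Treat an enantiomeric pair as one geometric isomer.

2

Each en is bidentate and must span two cis positions.
Working through the distinct placements yields 2 geometric isomers: SCN and Cl mutually trans; SCN and Cl mutually cis (chiral).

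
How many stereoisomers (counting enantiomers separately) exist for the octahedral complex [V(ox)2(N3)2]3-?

Each ox is bidentate and must span two cis positions.
The distinct arrangements are (2 in all): N3 trans; N3 cis (chiral).
One of these lacks any improper symmetry element and so occurs as an enantiomeric pair, giving 2 + 1 = 3 stereoisomers in total.

3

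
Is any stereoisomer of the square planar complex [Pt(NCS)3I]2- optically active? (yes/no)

Only one geometric arrangement is possible.

no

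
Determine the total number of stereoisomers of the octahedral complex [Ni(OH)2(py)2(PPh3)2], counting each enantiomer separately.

An octahedron has six vertices in three trans pairs; every non-trans pair is cis.
Working through the distinct placements yields 5 geometric isomers: OH trans, py trans, PPh3 trans; OH trans, py cis, PPh3 cis; OH cis, py trans, PPh3 cis; OH cis, py cis, PPh3 cis (chiral); OH cis, py cis, PPh3 trans.
One of these lacks any improper symmetry element and so occurs as an enantiomeric pair, giving 5 + 1 = 6 stereoisomers in total.

6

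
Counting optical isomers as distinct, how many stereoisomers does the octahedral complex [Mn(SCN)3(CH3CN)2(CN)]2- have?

3

The six octahedral sites form three mutually perpendicular trans pairs.
There are 3 geometric isomers: SCN mer, CH3CN trans; SCN mer, CH3CN cis; SCN fac, CH3CN cis.
Each arrangement has an internal mirror plane or centre of symmetry, so none is chiral.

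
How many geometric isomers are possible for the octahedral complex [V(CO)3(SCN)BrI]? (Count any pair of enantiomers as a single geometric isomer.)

Systematic placement gives 4 geometric isomers: CO mer (3 arrangements); CO fac (chiral).

4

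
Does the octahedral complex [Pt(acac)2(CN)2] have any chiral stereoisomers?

yes

The six octahedral sites form three mutually perpendicular trans pairs.
Each acac is bidentate and must span two cis positions.
There are 2 geometric isomers: CN trans; CN cis (chiral).
One of these lacks any improper symmetry element and so occurs as an enantiomeric pair, giving 2 + 1 = 3 stereoisomers in total.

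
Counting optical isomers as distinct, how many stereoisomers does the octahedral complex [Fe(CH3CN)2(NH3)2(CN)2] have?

In an octahedral complex each vertex has one trans partner and four cis neighbours.
Working through the distinct placements yields 5 geometric isomers: CH3CN trans, NH3 trans, CN trans; CH3CN trans, NH3 cis, CN cis; CH3CN cis, NH3 trans, CN cis; CH3CN cis, NH3 cis, CN cis (chiral); CH3CN cis, NH3 cis, CN trans.
One of these lacks any improper symmetry element and so occurs as an enantiomeric pair, giving 5 + 1 = 6 stereoisomers in total.

6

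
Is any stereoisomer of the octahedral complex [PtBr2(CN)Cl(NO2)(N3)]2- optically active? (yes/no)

yes

Placing the ligands in turn and identifying arrangements related by rotation or reflection leaves 9 distinct geometric isomers.
Of these, 6 lack any improper symmetry element and so occur as enantiomeric pairs, giving 9 + 6 = 15 stereoisomers in total.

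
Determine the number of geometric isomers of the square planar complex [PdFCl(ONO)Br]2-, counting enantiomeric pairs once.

There are 3 geometric isomers: (Br/F trans, Cl/ONO trans); (Br/ONO trans, Cl/F trans); (Br/Cl trans, F/ONO trans).

3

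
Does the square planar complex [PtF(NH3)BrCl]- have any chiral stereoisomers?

no

A square has two trans pairs of vertices; adjacent vertices are cis.
The distinct arrangements are (3 in all): (Br/F trans, Cl/NH3 trans); (Br/NH3 trans, Cl/F trans); (Br/Cl trans, F/NH3 trans).
Each arrangement has an internal mirror plane or centre of symmetry, so none is chiral.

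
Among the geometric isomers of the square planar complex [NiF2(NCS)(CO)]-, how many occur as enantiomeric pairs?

0

In a square planar complex each vertex has one trans partner and two cis neighbours.
Systematic placement gives 2 geometric isomers: F cis; F trans.
Each arrangement has an internal mirror plane or centre of symmetry, so none is chiral.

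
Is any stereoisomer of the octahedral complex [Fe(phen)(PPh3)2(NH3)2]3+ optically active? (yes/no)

The six octahedral sites form three mutually perpendicular trans pairs.
Each phen is bidentate and must span two cis positions.
Systematic placement gives 3 geometric isomers: PPh3 cis, NH3 trans; PPh3 cis, NH3 cis (chiral); PPh3 trans, NH3 cis.
One of these lacks any improper symmetry element and so occurs as an enantiomeric pair, giving 3 + 1 = 4 stereoisomers in total.

yes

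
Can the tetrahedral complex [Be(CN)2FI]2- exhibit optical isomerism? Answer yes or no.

no

Only one geometric arrangement is possible.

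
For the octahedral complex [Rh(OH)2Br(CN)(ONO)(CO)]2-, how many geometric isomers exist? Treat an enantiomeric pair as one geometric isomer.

The six octahedral sites form three mutually perpendicular trans pairs.
Exhaustive case analysis gives 9 geometric isomers.

9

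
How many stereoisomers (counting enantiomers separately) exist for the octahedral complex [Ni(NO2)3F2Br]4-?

3

The six octahedral sites form three mutually perpendicular trans pairs.
Working through the distinct placements yields 3 geometric isomers: NO2 mer, F cis; NO2 mer, F trans; NO2 fac, F cis.
Each arrangement has an internal mirror plane or centre of symmetry, so none is chiral.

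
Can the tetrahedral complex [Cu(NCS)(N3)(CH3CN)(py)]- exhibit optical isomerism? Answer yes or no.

All four vertices of a tetrahedron are equivalent and mutually adjacent, so cis/trans isomerism cannot arise.
Only one geometric arrangement is possible; it has no improper symmetry element, so it exists as a pair of enantiomers (2 stereoisomers).

yes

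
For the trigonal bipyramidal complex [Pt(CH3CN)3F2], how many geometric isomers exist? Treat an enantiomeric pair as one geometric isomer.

Working through the distinct placements yields 3 geometric isomers: F both equatorial; F one axial, one equatorial; F both axial.

3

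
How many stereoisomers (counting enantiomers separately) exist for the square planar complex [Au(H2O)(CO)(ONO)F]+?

Systematic placement gives 3 geometric isomers: (CO/H2O trans, F/ONO trans); (CO/ONO trans, F/H2O trans); (CO/F trans, H2O/ONO trans).
Each arrangement has an internal mirror plane or centre of symmetry, so none is chiral.

3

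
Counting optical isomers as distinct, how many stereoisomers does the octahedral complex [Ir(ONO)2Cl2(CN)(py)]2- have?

The six octahedral sites form three mutually perpendicular trans pairs.
Working through the distinct placements yields 6 geometric isomers: ONO cis, Cl cis (3 arrangements, 2 chiral); ONO trans, Cl cis; ONO cis, Cl trans; ONO trans, Cl trans.
Of these, 2 lack any improper symmetry element and so occur as enantiomeric pairs, giving 6 + 2 = 8 stereoisomers in total.

8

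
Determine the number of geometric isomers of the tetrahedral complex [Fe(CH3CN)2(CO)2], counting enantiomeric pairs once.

1

All four vertices of a tetrahedron are equivalent and mutually adjacent, so cis/trans isomerism cannot arise.
Only one geometric arrangement is possible.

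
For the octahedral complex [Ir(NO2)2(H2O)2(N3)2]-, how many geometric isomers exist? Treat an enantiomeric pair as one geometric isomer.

5

The six octahedral sites form three mutually perpendicular trans pairs.
Working through the distinct placements yields 5 geometric isomers: NO2 trans, H2O trans, N3 trans; NO2 cis, H2O trans, N3 cis; NO2 trans, H2O cis, N3 cis; NO2 cis, H2O cis, N3 cis (chiral); NO2 cis, H2O cis, N3 trans.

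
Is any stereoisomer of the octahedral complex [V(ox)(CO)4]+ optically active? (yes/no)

no

Each ox is bidentate and must span two cis positions.
Only one geometric arrangement is possible.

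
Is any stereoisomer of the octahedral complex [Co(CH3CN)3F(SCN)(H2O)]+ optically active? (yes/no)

The distinct arrangements are (4 in all): CH3CN mer (3 arrangements); CH3CN fac (chiral).
One of these lacks any improper symmetry element and so occurs as an enantiomeric pair, giving 4 + 1 = 5 stereoisomers in total.

yes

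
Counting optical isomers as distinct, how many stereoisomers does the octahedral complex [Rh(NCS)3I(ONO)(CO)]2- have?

The six octahedral sites form three mutually perpendicular trans pairs.
Systematic placement gives 4 geometric isomers: NCS mer (3 arrangements); NCS fac (chiral).
One of these lacks any improper symmetry element and so occurs as an enantiomeric pair, giving 4 + 1 = 5 stereoisomers in total.

5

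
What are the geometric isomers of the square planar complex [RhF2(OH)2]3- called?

In a square planar complex each vertex has one trans partner and two cis neighbours.
The distinct arrangements are (2 in all): F cis; F trans.

cis and trans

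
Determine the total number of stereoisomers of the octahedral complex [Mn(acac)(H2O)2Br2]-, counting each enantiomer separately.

An octahedron has six vertices in three trans pairs; every non-trans pair is cis.
Each acac is bidentate and must span two cis positions.
Systematic placement gives 3 geometric isomers: H2O cis, Br trans; H2O cis, Br cis (chiral); H2O trans, Br cis.
One of these lacks any improper symmetry element and so occurs as an enantiomeric pair, giving 3 + 1 = 4 stereoisomers in total.

4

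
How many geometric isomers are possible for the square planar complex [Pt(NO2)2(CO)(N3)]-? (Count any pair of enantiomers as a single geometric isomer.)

In a square planar complex each vertex has one trans partner and two cis neighbours.
Systematic placement gives 2 geometric isomers: NO2 cis; NO2 trans.

2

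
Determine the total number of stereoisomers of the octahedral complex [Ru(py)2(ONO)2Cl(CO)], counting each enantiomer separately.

The six octahedral sites form three mutually perpendicular trans pairs.
There are 6 geometric isomers: py trans, ONO trans; py cis, ONO cis (3 arrangements, 2 chiral); py trans, ONO cis; py cis, ONO trans.
Of these, 2 lack any improper symmetry element and so occur as enantiomeric pairs, giving 6 + 2 = 8 stereoisomers in total.

8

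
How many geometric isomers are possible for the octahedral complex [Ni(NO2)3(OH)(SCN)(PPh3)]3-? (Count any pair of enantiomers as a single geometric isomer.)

4

The six octahedral sites form three mutually perpendicular trans pairs.
There are 4 geometric isomers: NO2 mer (3 arrangements); NO2 fac (chiral).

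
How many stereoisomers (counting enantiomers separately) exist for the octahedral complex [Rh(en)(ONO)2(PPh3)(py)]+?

6

An octahedron has six vertices in three trans pairs; every non-trans pair is cis.
Each en is bidentate and must span two cis positions.
The distinct arrangements are (4 in all): ONO trans; ONO cis (3 arrangements, 2 chiral).
Of these, 2 lack any improper symmetry element and so occur as enantiomeric pairs, giving 4 + 2 = 6 stereoisomers in total.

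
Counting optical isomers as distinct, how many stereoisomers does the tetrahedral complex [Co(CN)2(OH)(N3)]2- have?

1

Only one geometric arrangement is possible.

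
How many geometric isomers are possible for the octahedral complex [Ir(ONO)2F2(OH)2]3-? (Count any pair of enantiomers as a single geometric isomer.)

The six octahedral sites form three mutually perpendicular trans pairs.
Working through the distinct placements yields 5 geometric isomers: ONO trans, F trans, OH trans; ONO cis, F trans, OH cis; ONO trans, F cis, OH cis; ONO cis, F cis, OH cis (chiral); ONO cis, F cis, OH trans.

5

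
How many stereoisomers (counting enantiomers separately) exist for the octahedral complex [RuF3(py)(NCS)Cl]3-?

5

The six octahedral sites form three mutually perpendicular trans pairs.
The distinct arrangements are (4 in all): F mer (3 arrangements); F fac (chiral).
One of these lacks any improper symmetry element and so occurs as an enantiomeric pair, giving 4 + 1 = 5 stereoisomers in total.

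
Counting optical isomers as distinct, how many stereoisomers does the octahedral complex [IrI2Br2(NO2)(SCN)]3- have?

In an octahedral complex each vertex has one trans partner and four cis neighbours.
Working through the distinct placements yields 6 geometric isomers: I trans, Br trans; I cis, Br trans; I cis, Br cis (3 arrangements, 2 chiral); I trans, Br cis.
Of these, 2 lack any improper symmetry element and so occur as enantiomeric pairs, giving 6 + 2 = 8 stereoisomers in total.

8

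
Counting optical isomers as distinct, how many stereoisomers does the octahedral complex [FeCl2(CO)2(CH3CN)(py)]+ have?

8

The six octahedral sites form three mutually perpendicular trans pairs.
The distinct arrangements are (6 in all): Cl cis, CO cis (3 arrangements, 2 chiral); Cl trans, CO cis; Cl cis, CO trans; Cl trans, CO trans.
Of these, 2 lack any improper symmetry element and so occur as enantiomeric pairs, giving 6 + 2 = 8 stereoisomers in total.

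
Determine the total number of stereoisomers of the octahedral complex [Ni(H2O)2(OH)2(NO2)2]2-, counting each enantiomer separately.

Working through the distinct placements yields 5 geometric isomers: H2O trans, OH trans, NO2 trans; H2O trans, OH cis, NO2 cis; H2O cis, OH trans, NO2 cis; H2O cis, OH cis, NO2 cis (chiral); H2O cis, OH cis, NO2 trans.
One of these lacks any improper symmetry element and so occurs as an enantiomeric pair, giving 5 + 1 = 6 stereoisomers in total.

6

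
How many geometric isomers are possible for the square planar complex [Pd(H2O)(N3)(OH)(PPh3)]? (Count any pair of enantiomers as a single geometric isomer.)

3

In a square planar complex each vertex has one trans partner and two cis neighbours.
The distinct arrangements are (3 in all): (H2O/OH trans, N3/PPh3 trans); (H2O/PPh3 trans, N3/OH trans); (H2O/N3 trans, OH/PPh3 trans).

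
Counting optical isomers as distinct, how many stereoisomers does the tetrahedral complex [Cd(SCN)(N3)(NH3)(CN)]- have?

In a tetrahedral complex all four positions are equivalent and every pair of ligands is adjacent — there is no cis/trans distinction.
Only one geometric arrangement is possible; it has no improper symmetry element, so it exists as a pair of enantiomers (2 stereoisomers).

2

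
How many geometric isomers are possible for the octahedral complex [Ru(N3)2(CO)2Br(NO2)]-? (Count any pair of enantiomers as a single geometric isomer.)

6

Systematic placement gives 6 geometric isomers: N3 cis, CO cis (3 arrangements, 2 chiral); N3 trans, CO cis; N3 cis, CO trans; N3 trans, CO trans.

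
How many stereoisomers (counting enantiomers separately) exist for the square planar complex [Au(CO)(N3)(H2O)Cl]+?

In a square planar complex each vertex has one trans partner and two cis neighbours.
The distinct arrangements are (3 in all): (CO/H2O trans, Cl/N3 trans); (CO/N3 trans, Cl/H2O trans); (CO/Cl trans, H2O/N3 trans).
Each arrangement has an internal mirror plane or centre of symmetry, so none is chiral.

3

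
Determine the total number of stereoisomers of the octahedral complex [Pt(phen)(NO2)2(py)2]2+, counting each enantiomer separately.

4

The six octahedral sites form three mutually perpendicular trans pairs.
Each phen is bidentate and must span two cis positions.
The distinct arrangements are (3 in all): NO2 trans, py cis; NO2 cis, py trans; NO2 cis, py cis (chiral).
One of these lacks any improper symmetry element and so occurs as an enantiomeric pair, giving 3 + 1 = 4 stereoisomers in total.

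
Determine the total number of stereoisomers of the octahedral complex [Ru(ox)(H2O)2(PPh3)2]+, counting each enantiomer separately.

4

In an octahedral complex each vertex has one trans partner and four cis neighbours.
Each ox is bidentate and must span two cis positions.
Systematic placement gives 3 geometric isomers: H2O trans, PPh3 cis; H2O cis, PPh3 cis (chiral); H2O cis, PPh3 trans.
One of these lacks any improper symmetry element and so occurs as an enantiomeric pair, giving 3 + 1 = 4 stereoisomers in total.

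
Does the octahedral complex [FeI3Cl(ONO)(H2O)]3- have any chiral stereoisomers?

The six octahedral sites form three mutually perpendicular trans pairs.
The distinct arrangements are (4 in all): I mer (3 arrangements); I fac (chiral).
One of these lacks any improper symmetry element and so occurs as an enantiomeric pair, giving 4 + 1 = 5 stereoisomers in total.

yes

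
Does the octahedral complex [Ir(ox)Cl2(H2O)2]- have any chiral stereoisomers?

Each ox is bidentate and must span two cis positions.
Systematic placement gives 3 geometric isomers: Cl trans, H2O cis; Cl cis, H2O cis (chiral); Cl cis, H2O trans.
One of these lacks any improper symmetry element and so occurs as an enantiomeric pair, giving 3 + 1 = 4 stereoisomers in total.

yes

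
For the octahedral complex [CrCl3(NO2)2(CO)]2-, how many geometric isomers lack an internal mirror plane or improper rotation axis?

0

An octahedron has six vertices in three trans pairs; every non-trans pair is cis.
Systematic placement gives 3 geometric isomers: Cl mer, NO2 trans; Cl fac, NO2 cis; Cl mer, NO2 cis.
Each arrangement has an internal mirror plane or centre of symmetry, so none is chiral.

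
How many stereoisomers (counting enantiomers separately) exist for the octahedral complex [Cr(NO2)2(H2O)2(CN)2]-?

An octahedron has six vertices in three trans pairs; every non-trans pair is cis.
The distinct arrangements are (5 in all): NO2 trans, H2O trans, CN trans; NO2 cis, H2O cis, CN trans; NO2 trans, H2O cis, CN cis; NO2 cis, H2O cis, CN cis (chiral); NO2 cis, H2O trans, CN cis.
One of these lacks any improper symmetry element and so occurs as an enantiomeric pair, giving 5 + 1 = 6 stereoisomers in total.

6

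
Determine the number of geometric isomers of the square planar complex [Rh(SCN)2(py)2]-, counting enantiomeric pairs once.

In a square planar complex each vertex has one trans partner and two cis neighbours.
The distinct arrangements are (2 in all): SCN cis; SCN trans.

2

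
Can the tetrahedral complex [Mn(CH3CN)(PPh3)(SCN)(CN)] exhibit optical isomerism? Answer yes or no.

yes

Only one geometric arrangement is possible; it has no improper symmetry element, so it exists as a pair of enantiomers (2 stereoisomers).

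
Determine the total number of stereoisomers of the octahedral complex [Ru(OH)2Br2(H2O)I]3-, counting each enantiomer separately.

8

In an octahedral complex each vertex has one trans partner and four cis neighbours.
The distinct arrangements are (6 in all): OH trans, Br trans; OH cis, Br trans; OH trans, Br cis; OH cis, Br cis (3 arrangements, 2 chiral).
Of these, 2 lack any improper symmetry element and so occur as enantiomeric pairs, giving 6 + 2 = 8 stereoisomers in total.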